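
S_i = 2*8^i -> [2, 16, 128, 1024, 8192]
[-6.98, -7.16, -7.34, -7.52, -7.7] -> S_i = -6.98 + -0.18*i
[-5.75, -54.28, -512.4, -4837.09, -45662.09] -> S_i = -5.75*9.44^i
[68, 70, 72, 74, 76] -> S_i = 68 + 2*i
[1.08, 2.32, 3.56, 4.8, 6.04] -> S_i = 1.08 + 1.24*i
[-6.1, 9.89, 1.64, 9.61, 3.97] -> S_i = Random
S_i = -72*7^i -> [-72, -504, -3528, -24696, -172872]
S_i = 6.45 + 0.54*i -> [6.45, 6.99, 7.53, 8.07, 8.61]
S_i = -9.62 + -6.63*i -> [-9.62, -16.25, -22.88, -29.51, -36.14]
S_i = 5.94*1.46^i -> [5.94, 8.67, 12.66, 18.49, 26.99]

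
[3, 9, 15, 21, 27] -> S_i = 3 + 6*i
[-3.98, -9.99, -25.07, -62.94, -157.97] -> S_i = -3.98*2.51^i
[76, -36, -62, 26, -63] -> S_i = Random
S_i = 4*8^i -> [4, 32, 256, 2048, 16384]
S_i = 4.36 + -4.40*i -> [4.36, -0.04, -4.44, -8.84, -13.24]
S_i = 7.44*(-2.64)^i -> [7.44, -19.64, 51.85, -136.89, 361.4]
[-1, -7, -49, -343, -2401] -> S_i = -1*7^i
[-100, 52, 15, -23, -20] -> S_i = Random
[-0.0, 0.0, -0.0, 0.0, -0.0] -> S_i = -0.00*(-5.54)^i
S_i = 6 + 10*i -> [6, 16, 26, 36, 46]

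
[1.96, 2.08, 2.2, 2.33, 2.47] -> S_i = 1.96*1.06^i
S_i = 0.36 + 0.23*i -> [0.36, 0.59, 0.82, 1.05, 1.28]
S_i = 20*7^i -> [20, 140, 980, 6860, 48020]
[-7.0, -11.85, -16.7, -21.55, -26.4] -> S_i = -7.00 + -4.85*i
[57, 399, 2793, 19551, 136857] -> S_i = 57*7^i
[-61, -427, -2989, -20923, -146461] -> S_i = -61*7^i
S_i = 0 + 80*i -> [0, 80, 160, 240, 320]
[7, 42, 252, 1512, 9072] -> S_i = 7*6^i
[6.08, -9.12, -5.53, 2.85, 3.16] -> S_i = Random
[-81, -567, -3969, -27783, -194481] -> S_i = -81*7^i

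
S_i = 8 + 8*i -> [8, 16, 24, 32, 40]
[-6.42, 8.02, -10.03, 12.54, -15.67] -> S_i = -6.42*(-1.25)^i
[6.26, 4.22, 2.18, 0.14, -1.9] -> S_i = 6.26 + -2.04*i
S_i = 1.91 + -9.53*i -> [1.91, -7.62, -17.15, -26.68, -36.21]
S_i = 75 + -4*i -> [75, 71, 67, 63, 59]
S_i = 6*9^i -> [6, 54, 486, 4374, 39366]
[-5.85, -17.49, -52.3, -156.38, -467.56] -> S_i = -5.85*2.99^i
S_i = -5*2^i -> [-5, -10, -20, -40, -80]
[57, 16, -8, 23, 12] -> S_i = Random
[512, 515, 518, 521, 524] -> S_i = 512 + 3*i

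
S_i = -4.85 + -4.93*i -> [-4.85, -9.78, -14.71, -19.64, -24.57]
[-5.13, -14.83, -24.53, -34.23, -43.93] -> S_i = -5.13 + -9.70*i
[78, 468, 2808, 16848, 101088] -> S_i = 78*6^i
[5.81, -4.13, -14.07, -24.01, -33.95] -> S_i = 5.81 + -9.94*i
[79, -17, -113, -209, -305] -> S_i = 79 + -96*i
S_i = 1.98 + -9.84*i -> [1.98, -7.86, -17.7, -27.54, -37.38]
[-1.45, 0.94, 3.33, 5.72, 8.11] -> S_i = -1.45 + 2.39*i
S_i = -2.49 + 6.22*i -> [-2.49, 3.73, 9.95, 16.17, 22.39]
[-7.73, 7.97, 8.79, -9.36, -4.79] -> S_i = Random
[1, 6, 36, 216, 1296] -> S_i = 1*6^i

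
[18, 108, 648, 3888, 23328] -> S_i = 18*6^i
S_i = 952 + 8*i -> [952, 960, 968, 976, 984]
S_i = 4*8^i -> [4, 32, 256, 2048, 16384]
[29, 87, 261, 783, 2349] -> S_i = 29*3^i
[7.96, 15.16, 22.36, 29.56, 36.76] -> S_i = 7.96 + 7.20*i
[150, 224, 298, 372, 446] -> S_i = 150 + 74*i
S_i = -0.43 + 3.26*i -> [-0.43, 2.83, 6.09, 9.35, 12.61]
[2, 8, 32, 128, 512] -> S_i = 2*4^i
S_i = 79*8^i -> [79, 632, 5056, 40448, 323584]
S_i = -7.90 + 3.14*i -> [-7.9, -4.76, -1.62, 1.52, 4.66]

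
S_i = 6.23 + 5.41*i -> [6.23, 11.64, 17.05, 22.46, 27.87]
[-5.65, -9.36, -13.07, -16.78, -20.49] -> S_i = -5.65 + -3.71*i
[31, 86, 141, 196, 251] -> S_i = 31 + 55*i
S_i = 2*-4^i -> [2, -8, 32, -128, 512]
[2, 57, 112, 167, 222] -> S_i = 2 + 55*i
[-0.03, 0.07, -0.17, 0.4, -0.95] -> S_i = -0.03*(-2.37)^i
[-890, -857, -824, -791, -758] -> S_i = -890 + 33*i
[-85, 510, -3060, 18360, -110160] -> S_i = -85*-6^i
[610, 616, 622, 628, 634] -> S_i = 610 + 6*i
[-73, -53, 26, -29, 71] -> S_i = Random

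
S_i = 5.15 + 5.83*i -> [5.15, 10.98, 16.81, 22.64, 28.47]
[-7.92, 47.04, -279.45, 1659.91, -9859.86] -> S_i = -7.92*(-5.94)^i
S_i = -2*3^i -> [-2, -6, -18, -54, -162]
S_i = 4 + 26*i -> [4, 30, 56, 82, 108]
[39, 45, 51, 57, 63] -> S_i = 39 + 6*i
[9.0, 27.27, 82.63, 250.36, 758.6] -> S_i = 9.00*3.03^i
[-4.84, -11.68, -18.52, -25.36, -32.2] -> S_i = -4.84 + -6.84*i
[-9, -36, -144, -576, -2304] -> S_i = -9*4^i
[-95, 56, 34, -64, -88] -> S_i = Random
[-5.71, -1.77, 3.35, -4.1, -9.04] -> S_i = Random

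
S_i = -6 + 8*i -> [-6, 2, 10, 18, 26]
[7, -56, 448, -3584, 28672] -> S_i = 7*-8^i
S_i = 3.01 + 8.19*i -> [3.01, 11.2, 19.39, 27.58, 35.77]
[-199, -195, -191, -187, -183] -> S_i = -199 + 4*i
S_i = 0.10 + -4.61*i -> [0.1, -4.51, -9.12, -13.73, -18.34]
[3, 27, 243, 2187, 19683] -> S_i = 3*9^i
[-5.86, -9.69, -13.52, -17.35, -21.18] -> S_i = -5.86 + -3.83*i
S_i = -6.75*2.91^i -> [-6.75, -19.64, -57.16, -166.33, -484.03]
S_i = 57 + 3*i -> [57, 60, 63, 66, 69]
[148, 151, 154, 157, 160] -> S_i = 148 + 3*i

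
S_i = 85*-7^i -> [85, -595, 4165, -29155, 204085]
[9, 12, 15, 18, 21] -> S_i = 9 + 3*i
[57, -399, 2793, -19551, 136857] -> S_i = 57*-7^i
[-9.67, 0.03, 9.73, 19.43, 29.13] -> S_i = -9.67 + 9.70*i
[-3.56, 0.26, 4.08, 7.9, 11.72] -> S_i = -3.56 + 3.82*i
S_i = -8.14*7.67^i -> [-8.14, -62.43, -478.87, -3672.91, -28171.23]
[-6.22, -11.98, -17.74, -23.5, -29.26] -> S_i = -6.22 + -5.76*i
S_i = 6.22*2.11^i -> [6.22, 13.12, 27.69, 58.43, 123.29]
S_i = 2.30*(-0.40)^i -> [2.3, -0.92, 0.37, -0.15, 0.06]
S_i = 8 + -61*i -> [8, -53, -114, -175, -236]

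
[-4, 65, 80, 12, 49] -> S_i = Random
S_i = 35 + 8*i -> [35, 43, 51, 59, 67]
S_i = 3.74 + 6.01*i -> [3.74, 9.75, 15.76, 21.77, 27.78]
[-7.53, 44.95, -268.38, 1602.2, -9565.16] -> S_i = -7.53*(-5.97)^i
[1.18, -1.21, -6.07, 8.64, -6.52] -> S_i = Random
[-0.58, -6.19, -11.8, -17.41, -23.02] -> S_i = -0.58 + -5.61*i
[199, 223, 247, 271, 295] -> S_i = 199 + 24*i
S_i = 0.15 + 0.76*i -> [0.15, 0.91, 1.67, 2.43, 3.19]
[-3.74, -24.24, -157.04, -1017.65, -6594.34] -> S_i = -3.74*6.48^i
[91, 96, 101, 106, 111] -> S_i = 91 + 5*i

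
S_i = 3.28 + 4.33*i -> [3.28, 7.61, 11.94, 16.27, 20.6]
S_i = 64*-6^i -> [64, -384, 2304, -13824, 82944]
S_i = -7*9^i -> [-7, -63, -567, -5103, -45927]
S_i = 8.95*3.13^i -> [8.95, 28.01, 87.68, 274.45, 859.01]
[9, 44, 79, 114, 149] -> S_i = 9 + 35*i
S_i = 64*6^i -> [64, 384, 2304, 13824, 82944]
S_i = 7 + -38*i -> [7, -31, -69, -107, -145]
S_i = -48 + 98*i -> [-48, 50, 148, 246, 344]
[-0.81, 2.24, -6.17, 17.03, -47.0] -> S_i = -0.81*(-2.76)^i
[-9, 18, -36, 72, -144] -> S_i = -9*-2^i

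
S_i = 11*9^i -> [11, 99, 891, 8019, 72171]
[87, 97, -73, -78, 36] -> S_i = Random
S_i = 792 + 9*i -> [792, 801, 810, 819, 828]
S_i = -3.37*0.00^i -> [-3.37, -0.0, -0.0, -0.0, -0.0]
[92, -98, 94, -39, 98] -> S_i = Random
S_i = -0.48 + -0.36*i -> [-0.48, -0.84, -1.2, -1.56, -1.92]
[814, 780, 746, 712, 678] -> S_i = 814 + -34*i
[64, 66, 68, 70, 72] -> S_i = 64 + 2*i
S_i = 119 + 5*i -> [119, 124, 129, 134, 139]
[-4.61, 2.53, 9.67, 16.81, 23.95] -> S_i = -4.61 + 7.14*i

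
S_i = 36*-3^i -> [36, -108, 324, -972, 2916]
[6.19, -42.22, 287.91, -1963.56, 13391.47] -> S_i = 6.19*(-6.82)^i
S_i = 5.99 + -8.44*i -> [5.99, -2.45, -10.89, -19.33, -27.77]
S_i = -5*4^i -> [-5, -20, -80, -320, -1280]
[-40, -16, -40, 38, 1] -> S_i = Random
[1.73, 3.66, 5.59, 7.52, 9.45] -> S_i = 1.73 + 1.93*i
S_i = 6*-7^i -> [6, -42, 294, -2058, 14406]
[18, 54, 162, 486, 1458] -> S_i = 18*3^i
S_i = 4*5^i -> [4, 20, 100, 500, 2500]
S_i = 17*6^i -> [17, 102, 612, 3672, 22032]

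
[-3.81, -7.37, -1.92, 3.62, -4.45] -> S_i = Random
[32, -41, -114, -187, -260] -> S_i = 32 + -73*i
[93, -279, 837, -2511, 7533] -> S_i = 93*-3^i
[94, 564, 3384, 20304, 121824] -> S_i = 94*6^i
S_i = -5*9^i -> [-5, -45, -405, -3645, -32805]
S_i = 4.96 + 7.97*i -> [4.96, 12.93, 20.9, 28.87, 36.84]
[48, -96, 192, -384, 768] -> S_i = 48*-2^i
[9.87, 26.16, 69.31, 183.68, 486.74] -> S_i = 9.87*2.65^i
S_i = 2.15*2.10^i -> [2.15, 4.51, 9.48, 19.91, 41.81]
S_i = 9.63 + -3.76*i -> [9.63, 5.87, 2.11, -1.65, -5.41]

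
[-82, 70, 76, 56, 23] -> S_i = Random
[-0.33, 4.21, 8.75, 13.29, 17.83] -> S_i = -0.33 + 4.54*i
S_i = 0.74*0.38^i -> [0.74, 0.28, 0.11, 0.04, 0.02]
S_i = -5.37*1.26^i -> [-5.37, -6.77, -8.53, -10.74, -13.53]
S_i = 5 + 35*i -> [5, 40, 75, 110, 145]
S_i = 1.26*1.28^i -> [1.26, 1.61, 2.06, 2.64, 3.38]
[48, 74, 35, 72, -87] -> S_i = Random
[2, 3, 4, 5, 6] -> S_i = 2 + 1*i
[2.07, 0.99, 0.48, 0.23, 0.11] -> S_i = 2.07*0.48^i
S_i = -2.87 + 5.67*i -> [-2.87, 2.8, 8.47, 14.14, 19.81]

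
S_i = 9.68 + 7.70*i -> [9.68, 17.38, 25.08, 32.78, 40.48]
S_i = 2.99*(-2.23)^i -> [2.99, -6.67, 14.87, -33.16, 73.94]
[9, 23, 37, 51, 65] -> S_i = 9 + 14*i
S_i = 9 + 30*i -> [9, 39, 69, 99, 129]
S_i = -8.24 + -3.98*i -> [-8.24, -12.22, -16.2, -20.18, -24.16]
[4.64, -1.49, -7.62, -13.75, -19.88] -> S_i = 4.64 + -6.13*i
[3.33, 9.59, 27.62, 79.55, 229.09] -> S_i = 3.33*2.88^i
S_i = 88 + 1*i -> [88, 89, 90, 91, 92]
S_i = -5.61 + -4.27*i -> [-5.61, -9.88, -14.15, -18.42, -22.69]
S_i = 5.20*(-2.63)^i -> [5.2, -13.68, 35.97, -94.6, 248.79]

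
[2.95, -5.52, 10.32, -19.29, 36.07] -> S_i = 2.95*(-1.87)^i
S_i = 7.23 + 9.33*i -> [7.23, 16.56, 25.89, 35.22, 44.55]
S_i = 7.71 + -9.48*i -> [7.71, -1.77, -11.25, -20.73, -30.21]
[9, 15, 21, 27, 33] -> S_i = 9 + 6*i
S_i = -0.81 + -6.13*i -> [-0.81, -6.94, -13.07, -19.2, -25.33]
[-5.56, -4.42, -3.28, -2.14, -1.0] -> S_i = -5.56 + 1.14*i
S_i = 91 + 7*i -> [91, 98, 105, 112, 119]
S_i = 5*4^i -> [5, 20, 80, 320, 1280]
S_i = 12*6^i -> [12, 72, 432, 2592, 15552]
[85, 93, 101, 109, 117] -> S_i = 85 + 8*i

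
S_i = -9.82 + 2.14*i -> [-9.82, -7.68, -5.54, -3.4, -1.26]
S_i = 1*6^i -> [1, 6, 36, 216, 1296]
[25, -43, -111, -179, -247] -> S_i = 25 + -68*i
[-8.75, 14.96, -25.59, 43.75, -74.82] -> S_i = -8.75*(-1.71)^i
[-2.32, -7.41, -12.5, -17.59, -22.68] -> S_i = -2.32 + -5.09*i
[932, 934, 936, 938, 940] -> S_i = 932 + 2*i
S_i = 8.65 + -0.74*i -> [8.65, 7.91, 7.17, 6.43, 5.69]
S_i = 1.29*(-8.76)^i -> [1.29, -11.3, 98.99, -867.17, 7596.37]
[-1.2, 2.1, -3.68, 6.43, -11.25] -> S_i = -1.20*(-1.75)^i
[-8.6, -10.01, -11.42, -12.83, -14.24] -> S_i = -8.60 + -1.41*i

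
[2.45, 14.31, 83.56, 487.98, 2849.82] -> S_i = 2.45*5.84^i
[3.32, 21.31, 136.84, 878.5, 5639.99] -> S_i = 3.32*6.42^i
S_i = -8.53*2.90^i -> [-8.53, -24.74, -71.74, -208.04, -603.31]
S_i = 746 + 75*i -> [746, 821, 896, 971, 1046]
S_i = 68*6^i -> [68, 408, 2448, 14688, 88128]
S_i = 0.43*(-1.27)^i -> [0.43, -0.55, 0.69, -0.88, 1.12]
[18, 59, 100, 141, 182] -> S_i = 18 + 41*i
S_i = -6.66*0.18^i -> [-6.66, -1.2, -0.22, -0.04, -0.01]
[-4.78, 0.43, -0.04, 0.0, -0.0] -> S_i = -4.78*(-0.09)^i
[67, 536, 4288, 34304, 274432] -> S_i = 67*8^i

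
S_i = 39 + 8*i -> [39, 47, 55, 63, 71]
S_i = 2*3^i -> [2, 6, 18, 54, 162]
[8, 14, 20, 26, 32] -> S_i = 8 + 6*i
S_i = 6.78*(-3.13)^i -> [6.78, -21.22, 66.42, -207.9, 650.74]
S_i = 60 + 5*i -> [60, 65, 70, 75, 80]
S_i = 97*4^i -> [97, 388, 1552, 6208, 24832]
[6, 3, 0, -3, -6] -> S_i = 6 + -3*i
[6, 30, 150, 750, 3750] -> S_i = 6*5^i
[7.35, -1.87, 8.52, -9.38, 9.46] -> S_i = Random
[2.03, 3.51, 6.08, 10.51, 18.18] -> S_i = 2.03*1.73^i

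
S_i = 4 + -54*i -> [4, -50, -104, -158, -212]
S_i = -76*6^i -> [-76, -456, -2736, -16416, -98496]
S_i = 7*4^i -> [7, 28, 112, 448, 1792]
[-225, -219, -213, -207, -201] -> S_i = -225 + 6*i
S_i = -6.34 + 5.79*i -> [-6.34, -0.55, 5.24, 11.03, 16.82]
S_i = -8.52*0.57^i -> [-8.52, -4.86, -2.77, -1.58, -0.9]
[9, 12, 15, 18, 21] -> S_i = 9 + 3*i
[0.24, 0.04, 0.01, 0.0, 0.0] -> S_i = 0.24*0.17^i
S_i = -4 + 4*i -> [-4, 0, 4, 8, 12]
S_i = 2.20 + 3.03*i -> [2.2, 5.23, 8.26, 11.29, 14.32]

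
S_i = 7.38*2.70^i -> [7.38, 19.93, 53.8, 145.26, 392.2]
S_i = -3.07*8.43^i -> [-3.07, -25.88, -218.17, -1839.17, -15504.18]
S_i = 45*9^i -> [45, 405, 3645, 32805, 295245]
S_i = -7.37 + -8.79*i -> [-7.37, -16.16, -24.95, -33.74, -42.53]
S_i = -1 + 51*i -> [-1, 50, 101, 152, 203]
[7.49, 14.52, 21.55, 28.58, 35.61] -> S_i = 7.49 + 7.03*i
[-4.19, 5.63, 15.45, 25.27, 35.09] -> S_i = -4.19 + 9.82*i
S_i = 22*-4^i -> [22, -88, 352, -1408, 5632]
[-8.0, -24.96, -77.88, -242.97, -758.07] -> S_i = -8.00*3.12^i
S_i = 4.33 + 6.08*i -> [4.33, 10.41, 16.49, 22.57, 28.65]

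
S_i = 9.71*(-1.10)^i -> [9.71, -10.68, 11.75, -12.92, 14.22]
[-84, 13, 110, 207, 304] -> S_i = -84 + 97*i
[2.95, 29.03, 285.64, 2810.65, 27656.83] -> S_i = 2.95*9.84^i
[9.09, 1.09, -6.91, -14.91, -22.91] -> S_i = 9.09 + -8.00*i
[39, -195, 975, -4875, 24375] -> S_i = 39*-5^i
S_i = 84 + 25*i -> [84, 109, 134, 159, 184]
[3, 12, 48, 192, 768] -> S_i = 3*4^i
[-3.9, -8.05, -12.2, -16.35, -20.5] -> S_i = -3.90 + -4.15*i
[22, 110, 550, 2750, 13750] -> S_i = 22*5^i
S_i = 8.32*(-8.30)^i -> [8.32, -69.06, 573.16, -4757.27, 39485.32]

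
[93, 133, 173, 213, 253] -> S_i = 93 + 40*i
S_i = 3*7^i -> [3, 21, 147, 1029, 7203]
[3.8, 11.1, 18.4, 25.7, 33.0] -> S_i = 3.80 + 7.30*i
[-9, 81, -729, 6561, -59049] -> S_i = -9*-9^i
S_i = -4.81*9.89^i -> [-4.81, -47.57, -470.48, -4653.01, -46018.27]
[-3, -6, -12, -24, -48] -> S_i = -3*2^i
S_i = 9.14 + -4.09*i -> [9.14, 5.05, 0.96, -3.13, -7.22]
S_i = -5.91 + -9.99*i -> [-5.91, -15.9, -25.89, -35.88, -45.87]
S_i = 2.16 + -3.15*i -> [2.16, -0.99, -4.14, -7.29, -10.44]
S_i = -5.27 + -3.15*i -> [-5.27, -8.42, -11.57, -14.72, -17.87]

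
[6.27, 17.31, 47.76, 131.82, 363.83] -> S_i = 6.27*2.76^i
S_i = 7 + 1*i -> [7, 8, 9, 10, 11]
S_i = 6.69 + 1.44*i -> [6.69, 8.13, 9.57, 11.01, 12.45]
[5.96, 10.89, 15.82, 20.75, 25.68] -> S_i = 5.96 + 4.93*i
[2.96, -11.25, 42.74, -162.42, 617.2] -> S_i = 2.96*(-3.80)^i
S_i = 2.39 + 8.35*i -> [2.39, 10.74, 19.09, 27.44, 35.79]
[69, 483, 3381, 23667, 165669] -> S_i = 69*7^i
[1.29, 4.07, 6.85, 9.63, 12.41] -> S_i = 1.29 + 2.78*i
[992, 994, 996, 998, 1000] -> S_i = 992 + 2*i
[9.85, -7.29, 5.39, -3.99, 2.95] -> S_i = 9.85*(-0.74)^i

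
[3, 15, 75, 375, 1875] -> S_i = 3*5^i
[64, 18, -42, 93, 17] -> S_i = Random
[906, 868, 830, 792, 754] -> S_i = 906 + -38*i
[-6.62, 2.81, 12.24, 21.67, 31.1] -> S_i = -6.62 + 9.43*i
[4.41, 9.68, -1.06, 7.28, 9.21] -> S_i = Random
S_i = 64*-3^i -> [64, -192, 576, -1728, 5184]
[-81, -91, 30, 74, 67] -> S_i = Random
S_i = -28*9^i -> [-28, -252, -2268, -20412, -183708]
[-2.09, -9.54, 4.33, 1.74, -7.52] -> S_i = Random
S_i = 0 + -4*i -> [0, -4, -8, -12, -16]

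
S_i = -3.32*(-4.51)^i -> [-3.32, 14.97, -67.53, 304.56, -1373.55]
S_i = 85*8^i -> [85, 680, 5440, 43520, 348160]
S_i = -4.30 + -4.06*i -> [-4.3, -8.36, -12.42, -16.48, -20.54]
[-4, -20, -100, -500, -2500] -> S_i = -4*5^i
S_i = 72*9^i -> [72, 648, 5832, 52488, 472392]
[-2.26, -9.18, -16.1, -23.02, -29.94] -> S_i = -2.26 + -6.92*i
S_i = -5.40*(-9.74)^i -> [-5.4, 52.6, -512.29, 4989.66, -48599.25]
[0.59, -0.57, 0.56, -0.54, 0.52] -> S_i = 0.59*(-0.97)^i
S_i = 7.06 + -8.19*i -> [7.06, -1.13, -9.32, -17.51, -25.7]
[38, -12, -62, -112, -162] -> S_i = 38 + -50*i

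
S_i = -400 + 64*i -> [-400, -336, -272, -208, -144]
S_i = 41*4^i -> [41, 164, 656, 2624, 10496]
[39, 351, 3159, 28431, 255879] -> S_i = 39*9^i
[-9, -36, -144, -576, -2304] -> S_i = -9*4^i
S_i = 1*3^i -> [1, 3, 9, 27, 81]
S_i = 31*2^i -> [31, 62, 124, 248, 496]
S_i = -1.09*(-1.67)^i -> [-1.09, 1.82, -3.04, 5.08, -8.48]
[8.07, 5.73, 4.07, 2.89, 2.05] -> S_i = 8.07*0.71^i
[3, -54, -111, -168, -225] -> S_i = 3 + -57*i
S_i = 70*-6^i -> [70, -420, 2520, -15120, 90720]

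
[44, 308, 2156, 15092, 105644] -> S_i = 44*7^i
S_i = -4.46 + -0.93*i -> [-4.46, -5.39, -6.32, -7.25, -8.18]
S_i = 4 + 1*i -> [4, 5, 6, 7, 8]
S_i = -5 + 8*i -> [-5, 3, 11, 19, 27]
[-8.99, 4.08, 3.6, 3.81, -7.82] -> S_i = Random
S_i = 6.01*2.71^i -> [6.01, 16.29, 44.14, 119.61, 324.15]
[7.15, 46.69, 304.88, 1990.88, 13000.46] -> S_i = 7.15*6.53^i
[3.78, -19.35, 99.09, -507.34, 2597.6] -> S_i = 3.78*(-5.12)^i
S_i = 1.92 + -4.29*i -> [1.92, -2.37, -6.66, -10.95, -15.24]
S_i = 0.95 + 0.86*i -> [0.95, 1.81, 2.67, 3.53, 4.39]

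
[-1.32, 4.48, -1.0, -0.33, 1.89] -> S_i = Random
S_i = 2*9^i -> [2, 18, 162, 1458, 13122]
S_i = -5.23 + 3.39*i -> [-5.23, -1.84, 1.55, 4.94, 8.33]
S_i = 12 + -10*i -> [12, 2, -8, -18, -28]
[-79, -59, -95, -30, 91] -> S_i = Random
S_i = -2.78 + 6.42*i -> [-2.78, 3.64, 10.06, 16.48, 22.9]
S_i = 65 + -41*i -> [65, 24, -17, -58, -99]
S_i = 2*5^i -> [2, 10, 50, 250, 1250]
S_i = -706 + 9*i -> [-706, -697, -688, -679, -670]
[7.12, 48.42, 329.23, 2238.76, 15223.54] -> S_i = 7.12*6.80^i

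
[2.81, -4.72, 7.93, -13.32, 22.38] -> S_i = 2.81*(-1.68)^i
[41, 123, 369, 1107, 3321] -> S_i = 41*3^i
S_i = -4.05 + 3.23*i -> [-4.05, -0.82, 2.41, 5.64, 8.87]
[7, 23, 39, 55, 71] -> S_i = 7 + 16*i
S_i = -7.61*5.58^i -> [-7.61, -42.46, -236.95, -1322.17, -7377.71]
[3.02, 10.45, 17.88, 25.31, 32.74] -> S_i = 3.02 + 7.43*i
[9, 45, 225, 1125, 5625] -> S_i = 9*5^i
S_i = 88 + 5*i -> [88, 93, 98, 103, 108]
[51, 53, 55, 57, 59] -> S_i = 51 + 2*i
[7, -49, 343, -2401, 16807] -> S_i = 7*-7^i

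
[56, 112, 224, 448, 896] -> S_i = 56*2^i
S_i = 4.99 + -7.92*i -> [4.99, -2.93, -10.85, -18.77, -26.69]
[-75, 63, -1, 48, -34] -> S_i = Random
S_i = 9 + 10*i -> [9, 19, 29, 39, 49]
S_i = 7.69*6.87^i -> [7.69, 52.83, 362.94, 2493.43, 17129.84]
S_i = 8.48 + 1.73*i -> [8.48, 10.21, 11.94, 13.67, 15.4]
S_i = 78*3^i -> [78, 234, 702, 2106, 6318]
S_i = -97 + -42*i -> [-97, -139, -181, -223, -265]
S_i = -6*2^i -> [-6, -12, -24, -48, -96]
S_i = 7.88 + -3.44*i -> [7.88, 4.44, 1.0, -2.44, -5.88]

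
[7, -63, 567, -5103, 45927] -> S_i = 7*-9^i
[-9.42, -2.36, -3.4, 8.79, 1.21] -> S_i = Random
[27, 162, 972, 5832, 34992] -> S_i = 27*6^i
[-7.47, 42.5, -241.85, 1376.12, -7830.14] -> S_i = -7.47*(-5.69)^i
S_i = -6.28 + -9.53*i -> [-6.28, -15.81, -25.34, -34.87, -44.4]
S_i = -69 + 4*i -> [-69, -65, -61, -57, -53]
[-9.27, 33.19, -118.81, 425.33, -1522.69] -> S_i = -9.27*(-3.58)^i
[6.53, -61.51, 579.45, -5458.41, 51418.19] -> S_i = 6.53*(-9.42)^i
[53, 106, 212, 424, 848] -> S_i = 53*2^i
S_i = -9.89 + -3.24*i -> [-9.89, -13.13, -16.37, -19.61, -22.85]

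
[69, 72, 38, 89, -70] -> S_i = Random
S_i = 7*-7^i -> [7, -49, 343, -2401, 16807]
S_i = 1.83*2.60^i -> [1.83, 4.76, 12.37, 32.16, 83.63]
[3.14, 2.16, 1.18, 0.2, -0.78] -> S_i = 3.14 + -0.98*i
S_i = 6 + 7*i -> [6, 13, 20, 27, 34]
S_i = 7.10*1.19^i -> [7.1, 8.45, 10.05, 11.96, 14.24]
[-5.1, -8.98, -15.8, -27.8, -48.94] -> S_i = -5.10*1.76^i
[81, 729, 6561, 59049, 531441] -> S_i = 81*9^i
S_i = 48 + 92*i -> [48, 140, 232, 324, 416]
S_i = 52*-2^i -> [52, -104, 208, -416, 832]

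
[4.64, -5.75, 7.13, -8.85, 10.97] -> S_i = 4.64*(-1.24)^i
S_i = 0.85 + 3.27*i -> [0.85, 4.12, 7.39, 10.66, 13.93]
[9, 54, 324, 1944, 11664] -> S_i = 9*6^i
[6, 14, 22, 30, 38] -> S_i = 6 + 8*i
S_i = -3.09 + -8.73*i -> [-3.09, -11.82, -20.55, -29.28, -38.01]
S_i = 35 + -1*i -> [35, 34, 33, 32, 31]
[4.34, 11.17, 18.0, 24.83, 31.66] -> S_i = 4.34 + 6.83*i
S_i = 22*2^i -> [22, 44, 88, 176, 352]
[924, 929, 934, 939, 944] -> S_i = 924 + 5*i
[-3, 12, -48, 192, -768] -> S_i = -3*-4^i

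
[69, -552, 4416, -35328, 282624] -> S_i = 69*-8^i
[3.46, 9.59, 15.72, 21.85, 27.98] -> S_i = 3.46 + 6.13*i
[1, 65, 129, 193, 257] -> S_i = 1 + 64*i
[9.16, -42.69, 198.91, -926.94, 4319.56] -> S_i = 9.16*(-4.66)^i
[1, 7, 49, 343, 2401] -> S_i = 1*7^i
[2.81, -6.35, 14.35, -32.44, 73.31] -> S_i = 2.81*(-2.26)^i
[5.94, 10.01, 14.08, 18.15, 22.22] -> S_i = 5.94 + 4.07*i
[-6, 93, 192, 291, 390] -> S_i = -6 + 99*i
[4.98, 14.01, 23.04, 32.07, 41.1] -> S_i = 4.98 + 9.03*i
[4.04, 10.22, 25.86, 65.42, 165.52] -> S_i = 4.04*2.53^i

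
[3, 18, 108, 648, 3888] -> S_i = 3*6^i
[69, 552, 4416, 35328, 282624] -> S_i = 69*8^i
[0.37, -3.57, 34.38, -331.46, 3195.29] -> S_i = 0.37*(-9.64)^i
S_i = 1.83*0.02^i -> [1.83, 0.04, 0.0, 0.0, 0.0]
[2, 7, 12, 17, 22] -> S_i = 2 + 5*i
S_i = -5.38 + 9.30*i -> [-5.38, 3.92, 13.22, 22.52, 31.82]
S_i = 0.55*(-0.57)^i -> [0.55, -0.31, 0.18, -0.1, 0.06]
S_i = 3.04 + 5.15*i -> [3.04, 8.19, 13.34, 18.49, 23.64]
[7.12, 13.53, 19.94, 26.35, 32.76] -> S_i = 7.12 + 6.41*i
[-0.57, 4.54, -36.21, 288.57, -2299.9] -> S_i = -0.57*(-7.97)^i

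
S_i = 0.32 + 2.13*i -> [0.32, 2.45, 4.58, 6.71, 8.84]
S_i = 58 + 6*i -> [58, 64, 70, 76, 82]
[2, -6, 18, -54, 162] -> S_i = 2*-3^i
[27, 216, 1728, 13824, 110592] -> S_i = 27*8^i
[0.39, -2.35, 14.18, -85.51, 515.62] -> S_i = 0.39*(-6.03)^i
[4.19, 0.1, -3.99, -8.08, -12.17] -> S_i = 4.19 + -4.09*i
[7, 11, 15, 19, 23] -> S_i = 7 + 4*i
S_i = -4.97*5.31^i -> [-4.97, -26.39, -140.13, -744.11, -3951.25]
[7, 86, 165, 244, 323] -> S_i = 7 + 79*i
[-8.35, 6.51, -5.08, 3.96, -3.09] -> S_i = -8.35*(-0.78)^i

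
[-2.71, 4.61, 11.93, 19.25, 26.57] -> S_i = -2.71 + 7.32*i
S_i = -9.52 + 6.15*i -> [-9.52, -3.37, 2.78, 8.93, 15.08]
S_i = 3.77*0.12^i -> [3.77, 0.45, 0.05, 0.01, 0.0]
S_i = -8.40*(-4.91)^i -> [-8.4, 41.24, -202.51, 994.31, -4882.08]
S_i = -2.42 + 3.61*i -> [-2.42, 1.19, 4.8, 8.41, 12.02]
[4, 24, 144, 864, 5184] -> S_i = 4*6^i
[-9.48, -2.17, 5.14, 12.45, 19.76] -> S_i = -9.48 + 7.31*i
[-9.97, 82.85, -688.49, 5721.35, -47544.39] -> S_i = -9.97*(-8.31)^i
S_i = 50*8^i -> [50, 400, 3200, 25600, 204800]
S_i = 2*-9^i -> [2, -18, 162, -1458, 13122]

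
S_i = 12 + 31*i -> [12, 43, 74, 105, 136]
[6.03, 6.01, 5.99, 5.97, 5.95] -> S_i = 6.03 + -0.02*i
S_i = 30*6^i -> [30, 180, 1080, 6480, 38880]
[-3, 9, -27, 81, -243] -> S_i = -3*-3^i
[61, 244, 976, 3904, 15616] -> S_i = 61*4^i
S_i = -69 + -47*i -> [-69, -116, -163, -210, -257]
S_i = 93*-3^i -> [93, -279, 837, -2511, 7533]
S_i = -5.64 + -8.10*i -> [-5.64, -13.74, -21.84, -29.94, -38.04]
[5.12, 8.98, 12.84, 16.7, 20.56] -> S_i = 5.12 + 3.86*i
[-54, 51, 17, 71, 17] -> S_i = Random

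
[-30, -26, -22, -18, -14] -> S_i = -30 + 4*i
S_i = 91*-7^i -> [91, -637, 4459, -31213, 218491]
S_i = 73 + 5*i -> [73, 78, 83, 88, 93]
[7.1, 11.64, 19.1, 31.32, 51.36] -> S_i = 7.10*1.64^i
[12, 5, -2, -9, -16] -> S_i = 12 + -7*i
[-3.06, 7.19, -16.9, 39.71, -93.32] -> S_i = -3.06*(-2.35)^i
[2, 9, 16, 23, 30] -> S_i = 2 + 7*i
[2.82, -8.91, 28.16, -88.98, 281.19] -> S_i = 2.82*(-3.16)^i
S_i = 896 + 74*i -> [896, 970, 1044, 1118, 1192]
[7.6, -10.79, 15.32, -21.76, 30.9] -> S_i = 7.60*(-1.42)^i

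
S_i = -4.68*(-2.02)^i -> [-4.68, 9.45, -19.1, 38.57, -77.92]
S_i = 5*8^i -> [5, 40, 320, 2560, 20480]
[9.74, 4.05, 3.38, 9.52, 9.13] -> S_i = Random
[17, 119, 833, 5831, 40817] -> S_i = 17*7^i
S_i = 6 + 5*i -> [6, 11, 16, 21, 26]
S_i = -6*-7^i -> [-6, 42, -294, 2058, -14406]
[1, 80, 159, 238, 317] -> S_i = 1 + 79*i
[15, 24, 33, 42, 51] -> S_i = 15 + 9*i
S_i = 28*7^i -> [28, 196, 1372, 9604, 67228]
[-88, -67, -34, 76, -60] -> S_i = Random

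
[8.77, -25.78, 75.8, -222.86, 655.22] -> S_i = 8.77*(-2.94)^i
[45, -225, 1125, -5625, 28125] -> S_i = 45*-5^i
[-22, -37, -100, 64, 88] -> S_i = Random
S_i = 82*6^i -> [82, 492, 2952, 17712, 106272]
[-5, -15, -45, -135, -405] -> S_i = -5*3^i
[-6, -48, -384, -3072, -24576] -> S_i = -6*8^i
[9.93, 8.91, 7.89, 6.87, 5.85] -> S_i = 9.93 + -1.02*i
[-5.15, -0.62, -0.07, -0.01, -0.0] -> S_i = -5.15*0.12^i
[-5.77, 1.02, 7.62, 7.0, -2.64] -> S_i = Random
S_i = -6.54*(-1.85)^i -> [-6.54, 12.1, -22.38, 41.41, -76.61]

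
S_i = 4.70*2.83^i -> [4.7, 13.3, 37.64, 106.53, 301.47]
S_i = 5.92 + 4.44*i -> [5.92, 10.36, 14.8, 19.24, 23.68]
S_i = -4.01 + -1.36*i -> [-4.01, -5.37, -6.73, -8.09, -9.45]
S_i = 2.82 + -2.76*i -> [2.82, 0.06, -2.7, -5.46, -8.22]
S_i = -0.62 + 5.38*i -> [-0.62, 4.76, 10.14, 15.52, 20.9]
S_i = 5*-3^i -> [5, -15, 45, -135, 405]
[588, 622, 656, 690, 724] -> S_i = 588 + 34*i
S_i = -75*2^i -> [-75, -150, -300, -600, -1200]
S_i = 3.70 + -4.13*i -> [3.7, -0.43, -4.56, -8.69, -12.82]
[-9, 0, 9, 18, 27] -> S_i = -9 + 9*i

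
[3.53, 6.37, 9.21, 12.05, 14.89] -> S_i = 3.53 + 2.84*i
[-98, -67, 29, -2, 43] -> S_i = Random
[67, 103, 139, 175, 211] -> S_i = 67 + 36*i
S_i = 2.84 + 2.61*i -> [2.84, 5.45, 8.06, 10.67, 13.28]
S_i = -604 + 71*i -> [-604, -533, -462, -391, -320]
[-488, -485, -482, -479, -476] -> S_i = -488 + 3*i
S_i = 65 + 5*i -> [65, 70, 75, 80, 85]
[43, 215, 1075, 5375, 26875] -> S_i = 43*5^i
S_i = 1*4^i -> [1, 4, 16, 64, 256]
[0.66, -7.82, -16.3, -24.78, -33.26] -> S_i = 0.66 + -8.48*i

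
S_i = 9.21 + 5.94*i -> [9.21, 15.15, 21.09, 27.03, 32.97]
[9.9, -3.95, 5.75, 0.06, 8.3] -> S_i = Random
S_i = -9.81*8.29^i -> [-9.81, -81.32, -674.18, -5588.98, -46332.65]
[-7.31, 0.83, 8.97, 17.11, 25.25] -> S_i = -7.31 + 8.14*i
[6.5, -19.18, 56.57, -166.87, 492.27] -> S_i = 6.50*(-2.95)^i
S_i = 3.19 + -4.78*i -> [3.19, -1.59, -6.37, -11.15, -15.93]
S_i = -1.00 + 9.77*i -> [-1.0, 8.77, 18.54, 28.31, 38.08]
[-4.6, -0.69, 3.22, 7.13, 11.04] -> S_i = -4.60 + 3.91*i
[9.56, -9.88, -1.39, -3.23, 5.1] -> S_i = Random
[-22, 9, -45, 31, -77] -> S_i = Random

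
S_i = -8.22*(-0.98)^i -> [-8.22, 8.06, -7.89, 7.74, -7.58]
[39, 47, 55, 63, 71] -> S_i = 39 + 8*i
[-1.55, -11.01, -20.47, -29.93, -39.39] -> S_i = -1.55 + -9.46*i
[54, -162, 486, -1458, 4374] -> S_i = 54*-3^i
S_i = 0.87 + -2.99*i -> [0.87, -2.12, -5.11, -8.1, -11.09]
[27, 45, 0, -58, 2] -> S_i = Random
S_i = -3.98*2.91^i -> [-3.98, -11.58, -33.7, -98.08, -285.4]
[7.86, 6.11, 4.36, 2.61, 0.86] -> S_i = 7.86 + -1.75*i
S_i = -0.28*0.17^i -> [-0.28, -0.05, -0.01, -0.0, -0.0]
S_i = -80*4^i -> [-80, -320, -1280, -5120, -20480]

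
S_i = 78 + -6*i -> [78, 72, 66, 60, 54]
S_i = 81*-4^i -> [81, -324, 1296, -5184, 20736]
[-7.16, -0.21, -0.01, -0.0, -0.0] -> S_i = -7.16*0.03^i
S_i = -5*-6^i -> [-5, 30, -180, 1080, -6480]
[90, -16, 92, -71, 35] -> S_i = Random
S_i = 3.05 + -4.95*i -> [3.05, -1.9, -6.85, -11.8, -16.75]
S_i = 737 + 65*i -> [737, 802, 867, 932, 997]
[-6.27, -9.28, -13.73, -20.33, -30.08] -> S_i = -6.27*1.48^i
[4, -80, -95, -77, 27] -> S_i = Random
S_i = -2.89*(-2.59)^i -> [-2.89, 7.49, -19.39, 50.21, -130.05]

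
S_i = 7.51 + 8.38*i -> [7.51, 15.89, 24.27, 32.65, 41.03]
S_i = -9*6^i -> [-9, -54, -324, -1944, -11664]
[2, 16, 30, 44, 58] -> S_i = 2 + 14*i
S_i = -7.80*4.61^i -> [-7.8, -35.96, -165.77, -764.18, -3522.88]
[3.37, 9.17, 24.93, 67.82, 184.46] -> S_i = 3.37*2.72^i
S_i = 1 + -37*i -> [1, -36, -73, -110, -147]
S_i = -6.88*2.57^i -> [-6.88, -17.68, -45.44, -116.79, -300.14]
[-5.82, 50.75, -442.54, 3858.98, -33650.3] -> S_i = -5.82*(-8.72)^i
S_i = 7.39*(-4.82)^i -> [7.39, -35.62, 171.69, -827.53, 3988.71]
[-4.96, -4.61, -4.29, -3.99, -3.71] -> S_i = -4.96*0.93^i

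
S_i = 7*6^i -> [7, 42, 252, 1512, 9072]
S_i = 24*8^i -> [24, 192, 1536, 12288, 98304]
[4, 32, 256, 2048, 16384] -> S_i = 4*8^i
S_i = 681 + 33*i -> [681, 714, 747, 780, 813]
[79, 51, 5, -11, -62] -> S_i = Random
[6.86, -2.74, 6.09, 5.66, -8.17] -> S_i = Random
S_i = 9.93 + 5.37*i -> [9.93, 15.3, 20.67, 26.04, 31.41]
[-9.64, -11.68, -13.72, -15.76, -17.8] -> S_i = -9.64 + -2.04*i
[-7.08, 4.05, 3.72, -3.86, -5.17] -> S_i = Random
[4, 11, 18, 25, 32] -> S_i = 4 + 7*i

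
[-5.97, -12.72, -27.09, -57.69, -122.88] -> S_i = -5.97*2.13^i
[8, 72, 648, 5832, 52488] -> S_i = 8*9^i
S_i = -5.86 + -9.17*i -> [-5.86, -15.03, -24.2, -33.37, -42.54]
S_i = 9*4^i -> [9, 36, 144, 576, 2304]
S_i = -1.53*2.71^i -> [-1.53, -4.15, -11.24, -30.45, -82.52]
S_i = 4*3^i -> [4, 12, 36, 108, 324]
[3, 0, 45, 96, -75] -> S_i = Random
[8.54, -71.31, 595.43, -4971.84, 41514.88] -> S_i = 8.54*(-8.35)^i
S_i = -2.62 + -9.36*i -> [-2.62, -11.98, -21.34, -30.7, -40.06]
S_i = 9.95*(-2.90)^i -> [9.95, -28.85, 83.68, -242.67, 703.74]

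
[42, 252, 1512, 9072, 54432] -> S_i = 42*6^i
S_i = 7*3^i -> [7, 21, 63, 189, 567]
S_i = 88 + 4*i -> [88, 92, 96, 100, 104]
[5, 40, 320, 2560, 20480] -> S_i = 5*8^i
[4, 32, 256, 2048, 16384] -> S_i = 4*8^i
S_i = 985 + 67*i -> [985, 1052, 1119, 1186, 1253]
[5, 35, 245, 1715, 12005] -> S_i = 5*7^i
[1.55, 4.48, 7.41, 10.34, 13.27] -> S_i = 1.55 + 2.93*i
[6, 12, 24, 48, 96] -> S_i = 6*2^i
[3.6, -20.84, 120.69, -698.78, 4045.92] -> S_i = 3.60*(-5.79)^i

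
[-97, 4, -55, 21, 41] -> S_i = Random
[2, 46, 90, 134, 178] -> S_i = 2 + 44*i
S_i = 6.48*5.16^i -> [6.48, 33.44, 172.53, 890.27, 4593.82]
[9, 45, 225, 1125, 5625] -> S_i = 9*5^i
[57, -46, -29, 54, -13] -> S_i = Random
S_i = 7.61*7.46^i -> [7.61, 56.77, 423.51, 3159.37, 23568.94]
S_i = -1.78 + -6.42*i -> [-1.78, -8.2, -14.62, -21.04, -27.46]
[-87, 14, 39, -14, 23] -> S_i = Random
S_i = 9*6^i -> [9, 54, 324, 1944, 11664]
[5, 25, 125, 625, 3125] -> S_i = 5*5^i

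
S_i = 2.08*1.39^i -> [2.08, 2.89, 4.02, 5.59, 7.76]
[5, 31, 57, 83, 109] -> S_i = 5 + 26*i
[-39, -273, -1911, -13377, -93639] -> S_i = -39*7^i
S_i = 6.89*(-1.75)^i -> [6.89, -12.06, 21.1, -36.93, 64.62]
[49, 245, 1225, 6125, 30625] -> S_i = 49*5^i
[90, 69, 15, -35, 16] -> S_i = Random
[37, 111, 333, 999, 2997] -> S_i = 37*3^i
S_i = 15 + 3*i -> [15, 18, 21, 24, 27]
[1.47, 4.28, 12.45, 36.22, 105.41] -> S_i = 1.47*2.91^i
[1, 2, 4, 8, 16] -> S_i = 1*2^i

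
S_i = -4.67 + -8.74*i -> [-4.67, -13.41, -22.15, -30.89, -39.63]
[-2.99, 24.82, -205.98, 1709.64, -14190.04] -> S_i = -2.99*(-8.30)^i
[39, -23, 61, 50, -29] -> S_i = Random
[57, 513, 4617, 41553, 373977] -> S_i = 57*9^i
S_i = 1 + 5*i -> [1, 6, 11, 16, 21]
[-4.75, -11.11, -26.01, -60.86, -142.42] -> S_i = -4.75*2.34^i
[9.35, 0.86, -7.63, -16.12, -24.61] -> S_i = 9.35 + -8.49*i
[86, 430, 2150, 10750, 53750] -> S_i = 86*5^i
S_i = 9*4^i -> [9, 36, 144, 576, 2304]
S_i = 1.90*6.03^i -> [1.9, 11.46, 69.09, 416.59, 2512.02]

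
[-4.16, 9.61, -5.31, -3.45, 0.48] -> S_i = Random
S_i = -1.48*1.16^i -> [-1.48, -1.72, -1.99, -2.31, -2.68]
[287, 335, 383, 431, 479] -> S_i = 287 + 48*i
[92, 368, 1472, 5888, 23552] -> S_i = 92*4^i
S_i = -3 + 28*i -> [-3, 25, 53, 81, 109]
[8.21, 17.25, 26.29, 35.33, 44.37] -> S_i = 8.21 + 9.04*i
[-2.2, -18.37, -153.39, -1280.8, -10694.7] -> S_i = -2.20*8.35^i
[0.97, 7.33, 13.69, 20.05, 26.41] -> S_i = 0.97 + 6.36*i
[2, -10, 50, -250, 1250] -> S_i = 2*-5^i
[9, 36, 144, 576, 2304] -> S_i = 9*4^i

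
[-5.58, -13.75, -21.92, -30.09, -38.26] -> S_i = -5.58 + -8.17*i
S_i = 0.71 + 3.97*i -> [0.71, 4.68, 8.65, 12.62, 16.59]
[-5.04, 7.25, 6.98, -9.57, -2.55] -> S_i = Random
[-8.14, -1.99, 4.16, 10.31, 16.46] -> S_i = -8.14 + 6.15*i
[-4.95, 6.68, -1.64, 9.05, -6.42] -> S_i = Random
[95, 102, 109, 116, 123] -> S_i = 95 + 7*i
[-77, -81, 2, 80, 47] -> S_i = Random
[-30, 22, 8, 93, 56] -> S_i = Random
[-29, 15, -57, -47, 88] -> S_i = Random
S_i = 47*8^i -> [47, 376, 3008, 24064, 192512]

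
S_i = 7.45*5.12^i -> [7.45, 38.14, 195.3, 999.92, 5119.6]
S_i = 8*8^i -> [8, 64, 512, 4096, 32768]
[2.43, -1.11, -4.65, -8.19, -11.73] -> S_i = 2.43 + -3.54*i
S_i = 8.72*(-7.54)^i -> [8.72, -65.75, 495.75, -3737.92, 28183.95]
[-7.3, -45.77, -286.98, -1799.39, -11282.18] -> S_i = -7.30*6.27^i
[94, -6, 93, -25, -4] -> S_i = Random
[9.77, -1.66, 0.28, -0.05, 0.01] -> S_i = 9.77*(-0.17)^i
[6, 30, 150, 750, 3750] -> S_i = 6*5^i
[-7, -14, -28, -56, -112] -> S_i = -7*2^i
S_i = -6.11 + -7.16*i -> [-6.11, -13.27, -20.43, -27.59, -34.75]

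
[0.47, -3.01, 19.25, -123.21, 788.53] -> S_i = 0.47*(-6.40)^i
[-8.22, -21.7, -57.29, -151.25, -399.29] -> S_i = -8.22*2.64^i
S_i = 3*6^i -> [3, 18, 108, 648, 3888]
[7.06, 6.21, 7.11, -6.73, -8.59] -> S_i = Random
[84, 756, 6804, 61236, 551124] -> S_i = 84*9^i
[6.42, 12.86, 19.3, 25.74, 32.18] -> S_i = 6.42 + 6.44*i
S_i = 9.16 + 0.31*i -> [9.16, 9.47, 9.78, 10.09, 10.4]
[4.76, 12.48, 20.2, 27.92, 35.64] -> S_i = 4.76 + 7.72*i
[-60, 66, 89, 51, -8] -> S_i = Random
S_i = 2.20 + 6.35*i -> [2.2, 8.55, 14.9, 21.25, 27.6]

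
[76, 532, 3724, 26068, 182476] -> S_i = 76*7^i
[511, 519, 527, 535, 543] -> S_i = 511 + 8*i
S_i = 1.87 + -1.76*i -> [1.87, 0.11, -1.65, -3.41, -5.17]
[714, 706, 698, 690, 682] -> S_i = 714 + -8*i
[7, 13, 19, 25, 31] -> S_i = 7 + 6*i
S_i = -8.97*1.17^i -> [-8.97, -10.49, -12.28, -14.37, -16.81]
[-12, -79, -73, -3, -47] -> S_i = Random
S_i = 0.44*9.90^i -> [0.44, 4.36, 43.12, 426.93, 4226.62]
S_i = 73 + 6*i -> [73, 79, 85, 91, 97]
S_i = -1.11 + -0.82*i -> [-1.11, -1.93, -2.75, -3.57, -4.39]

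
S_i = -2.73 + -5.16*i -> [-2.73, -7.89, -13.05, -18.21, -23.37]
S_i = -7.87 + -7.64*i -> [-7.87, -15.51, -23.15, -30.79, -38.43]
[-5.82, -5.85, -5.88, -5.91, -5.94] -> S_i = -5.82 + -0.03*i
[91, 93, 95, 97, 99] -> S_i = 91 + 2*i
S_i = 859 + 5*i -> [859, 864, 869, 874, 879]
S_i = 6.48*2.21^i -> [6.48, 14.32, 31.65, 69.94, 154.58]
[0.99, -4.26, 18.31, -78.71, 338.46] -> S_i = 0.99*(-4.30)^i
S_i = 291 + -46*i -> [291, 245, 199, 153, 107]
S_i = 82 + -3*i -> [82, 79, 76, 73, 70]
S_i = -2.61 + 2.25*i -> [-2.61, -0.36, 1.89, 4.14, 6.39]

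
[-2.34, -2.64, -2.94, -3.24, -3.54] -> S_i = -2.34 + -0.30*i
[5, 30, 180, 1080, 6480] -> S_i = 5*6^i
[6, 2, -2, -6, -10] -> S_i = 6 + -4*i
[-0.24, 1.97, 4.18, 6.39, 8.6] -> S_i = -0.24 + 2.21*i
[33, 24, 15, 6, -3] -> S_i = 33 + -9*i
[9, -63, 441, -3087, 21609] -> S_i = 9*-7^i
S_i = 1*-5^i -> [1, -5, 25, -125, 625]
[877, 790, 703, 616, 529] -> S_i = 877 + -87*i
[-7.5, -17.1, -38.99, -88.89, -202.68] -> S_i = -7.50*2.28^i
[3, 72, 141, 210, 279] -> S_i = 3 + 69*i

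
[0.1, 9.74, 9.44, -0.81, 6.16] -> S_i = Random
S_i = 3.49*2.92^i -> [3.49, 10.19, 29.76, 86.89, 253.72]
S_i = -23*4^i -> [-23, -92, -368, -1472, -5888]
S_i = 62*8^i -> [62, 496, 3968, 31744, 253952]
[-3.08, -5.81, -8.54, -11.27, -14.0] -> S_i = -3.08 + -2.73*i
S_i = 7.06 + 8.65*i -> [7.06, 15.71, 24.36, 33.01, 41.66]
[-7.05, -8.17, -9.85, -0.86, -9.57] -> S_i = Random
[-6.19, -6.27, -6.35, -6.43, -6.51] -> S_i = -6.19 + -0.08*i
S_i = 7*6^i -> [7, 42, 252, 1512, 9072]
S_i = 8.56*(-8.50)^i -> [8.56, -72.76, 618.46, -5256.91, 44683.74]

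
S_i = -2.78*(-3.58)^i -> [-2.78, 9.95, -35.63, 127.55, -456.64]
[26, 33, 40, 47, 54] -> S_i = 26 + 7*i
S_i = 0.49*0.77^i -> [0.49, 0.38, 0.29, 0.22, 0.17]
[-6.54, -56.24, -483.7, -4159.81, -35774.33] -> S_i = -6.54*8.60^i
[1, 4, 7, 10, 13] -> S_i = 1 + 3*i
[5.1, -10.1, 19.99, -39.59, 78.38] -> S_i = 5.10*(-1.98)^i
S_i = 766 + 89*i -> [766, 855, 944, 1033, 1122]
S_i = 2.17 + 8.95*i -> [2.17, 11.12, 20.07, 29.02, 37.97]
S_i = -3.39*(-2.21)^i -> [-3.39, 7.49, -16.56, 36.59, -80.87]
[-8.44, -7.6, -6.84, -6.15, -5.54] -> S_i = -8.44*0.90^i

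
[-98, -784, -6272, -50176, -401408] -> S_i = -98*8^i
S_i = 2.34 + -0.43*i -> [2.34, 1.91, 1.48, 1.05, 0.62]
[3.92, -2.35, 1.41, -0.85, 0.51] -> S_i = 3.92*(-0.60)^i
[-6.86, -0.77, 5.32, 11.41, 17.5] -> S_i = -6.86 + 6.09*i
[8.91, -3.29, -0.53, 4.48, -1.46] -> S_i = Random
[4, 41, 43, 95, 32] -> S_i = Random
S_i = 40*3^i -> [40, 120, 360, 1080, 3240]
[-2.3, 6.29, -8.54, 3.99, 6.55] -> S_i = Random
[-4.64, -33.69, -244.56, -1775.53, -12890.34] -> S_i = -4.64*7.26^i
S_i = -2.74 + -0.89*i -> [-2.74, -3.63, -4.52, -5.41, -6.3]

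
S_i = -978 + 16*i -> [-978, -962, -946, -930, -914]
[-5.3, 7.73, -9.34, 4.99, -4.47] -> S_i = Random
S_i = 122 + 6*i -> [122, 128, 134, 140, 146]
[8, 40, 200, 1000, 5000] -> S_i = 8*5^i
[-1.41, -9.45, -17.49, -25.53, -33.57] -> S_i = -1.41 + -8.04*i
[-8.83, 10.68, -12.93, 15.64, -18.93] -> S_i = -8.83*(-1.21)^i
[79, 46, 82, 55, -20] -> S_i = Random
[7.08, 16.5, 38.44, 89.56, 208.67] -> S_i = 7.08*2.33^i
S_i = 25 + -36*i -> [25, -11, -47, -83, -119]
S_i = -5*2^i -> [-5, -10, -20, -40, -80]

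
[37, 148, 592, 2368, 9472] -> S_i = 37*4^i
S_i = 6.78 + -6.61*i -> [6.78, 0.17, -6.44, -13.05, -19.66]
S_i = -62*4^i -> [-62, -248, -992, -3968, -15872]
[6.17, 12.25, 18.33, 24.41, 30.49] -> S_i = 6.17 + 6.08*i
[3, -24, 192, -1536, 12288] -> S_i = 3*-8^i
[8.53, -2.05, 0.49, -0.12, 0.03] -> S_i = 8.53*(-0.24)^i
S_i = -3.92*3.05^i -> [-3.92, -11.96, -36.47, -111.22, -339.22]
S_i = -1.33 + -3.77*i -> [-1.33, -5.1, -8.87, -12.64, -16.41]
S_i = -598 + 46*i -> [-598, -552, -506, -460, -414]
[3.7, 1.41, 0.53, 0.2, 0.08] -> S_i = 3.70*0.38^i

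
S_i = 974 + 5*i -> [974, 979, 984, 989, 994]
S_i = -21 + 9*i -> [-21, -12, -3, 6, 15]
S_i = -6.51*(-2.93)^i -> [-6.51, 19.07, -55.89, 163.75, -479.79]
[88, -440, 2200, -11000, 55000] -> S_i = 88*-5^i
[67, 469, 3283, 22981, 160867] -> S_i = 67*7^i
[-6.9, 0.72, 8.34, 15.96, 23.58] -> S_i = -6.90 + 7.62*i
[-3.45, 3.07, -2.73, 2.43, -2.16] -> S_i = -3.45*(-0.89)^i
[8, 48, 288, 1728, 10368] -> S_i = 8*6^i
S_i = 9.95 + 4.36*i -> [9.95, 14.31, 18.67, 23.03, 27.39]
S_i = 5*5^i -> [5, 25, 125, 625, 3125]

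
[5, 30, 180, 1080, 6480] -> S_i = 5*6^i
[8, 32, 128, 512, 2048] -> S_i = 8*4^i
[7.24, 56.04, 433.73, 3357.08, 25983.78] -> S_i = 7.24*7.74^i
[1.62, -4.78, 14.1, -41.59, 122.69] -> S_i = 1.62*(-2.95)^i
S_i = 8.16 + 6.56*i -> [8.16, 14.72, 21.28, 27.84, 34.4]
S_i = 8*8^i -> [8, 64, 512, 4096, 32768]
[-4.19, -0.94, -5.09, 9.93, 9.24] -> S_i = Random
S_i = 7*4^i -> [7, 28, 112, 448, 1792]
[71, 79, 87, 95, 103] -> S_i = 71 + 8*i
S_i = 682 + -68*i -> [682, 614, 546, 478, 410]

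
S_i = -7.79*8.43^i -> [-7.79, -65.67, -553.6, -4666.81, -39341.21]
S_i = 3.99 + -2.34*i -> [3.99, 1.65, -0.69, -3.03, -5.37]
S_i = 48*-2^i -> [48, -96, 192, -384, 768]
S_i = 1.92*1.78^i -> [1.92, 3.42, 6.08, 10.83, 19.27]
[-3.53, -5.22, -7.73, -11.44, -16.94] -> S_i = -3.53*1.48^i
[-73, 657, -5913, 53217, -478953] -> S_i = -73*-9^i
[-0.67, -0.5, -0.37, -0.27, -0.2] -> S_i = -0.67*0.74^i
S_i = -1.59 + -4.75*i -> [-1.59, -6.34, -11.09, -15.84, -20.59]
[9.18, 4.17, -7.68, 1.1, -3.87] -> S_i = Random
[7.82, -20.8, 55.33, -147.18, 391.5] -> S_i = 7.82*(-2.66)^i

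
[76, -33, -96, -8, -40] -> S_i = Random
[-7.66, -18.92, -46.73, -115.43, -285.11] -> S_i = -7.66*2.47^i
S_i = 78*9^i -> [78, 702, 6318, 56862, 511758]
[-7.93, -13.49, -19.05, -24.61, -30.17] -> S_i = -7.93 + -5.56*i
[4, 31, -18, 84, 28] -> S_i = Random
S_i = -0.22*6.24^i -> [-0.22, -1.37, -8.57, -53.45, -333.55]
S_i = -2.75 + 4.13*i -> [-2.75, 1.38, 5.51, 9.64, 13.77]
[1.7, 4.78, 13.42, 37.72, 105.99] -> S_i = 1.70*2.81^i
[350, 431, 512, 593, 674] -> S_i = 350 + 81*i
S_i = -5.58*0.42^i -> [-5.58, -2.34, -0.98, -0.41, -0.17]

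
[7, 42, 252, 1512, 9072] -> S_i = 7*6^i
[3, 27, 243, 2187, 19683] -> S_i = 3*9^i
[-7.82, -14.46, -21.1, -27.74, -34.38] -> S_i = -7.82 + -6.64*i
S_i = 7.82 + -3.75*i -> [7.82, 4.07, 0.32, -3.43, -7.18]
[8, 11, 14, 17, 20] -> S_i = 8 + 3*i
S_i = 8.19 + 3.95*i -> [8.19, 12.14, 16.09, 20.04, 23.99]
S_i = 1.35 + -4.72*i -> [1.35, -3.37, -8.09, -12.81, -17.53]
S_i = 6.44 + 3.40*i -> [6.44, 9.84, 13.24, 16.64, 20.04]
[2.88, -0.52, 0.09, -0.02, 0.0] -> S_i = 2.88*(-0.18)^i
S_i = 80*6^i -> [80, 480, 2880, 17280, 103680]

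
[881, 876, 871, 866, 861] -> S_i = 881 + -5*i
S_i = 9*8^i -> [9, 72, 576, 4608, 36864]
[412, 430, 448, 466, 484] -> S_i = 412 + 18*i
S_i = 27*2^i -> [27, 54, 108, 216, 432]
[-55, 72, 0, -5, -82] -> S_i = Random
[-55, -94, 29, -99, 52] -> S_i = Random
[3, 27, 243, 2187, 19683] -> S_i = 3*9^i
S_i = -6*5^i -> [-6, -30, -150, -750, -3750]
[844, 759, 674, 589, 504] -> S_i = 844 + -85*i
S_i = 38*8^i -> [38, 304, 2432, 19456, 155648]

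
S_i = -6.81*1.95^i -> [-6.81, -13.28, -25.9, -50.5, -98.47]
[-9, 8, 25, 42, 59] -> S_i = -9 + 17*i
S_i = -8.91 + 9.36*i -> [-8.91, 0.45, 9.81, 19.17, 28.53]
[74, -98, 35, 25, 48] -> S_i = Random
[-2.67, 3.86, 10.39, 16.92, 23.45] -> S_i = -2.67 + 6.53*i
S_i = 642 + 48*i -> [642, 690, 738, 786, 834]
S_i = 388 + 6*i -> [388, 394, 400, 406, 412]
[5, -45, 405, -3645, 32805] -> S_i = 5*-9^i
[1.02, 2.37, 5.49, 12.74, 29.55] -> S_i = 1.02*2.32^i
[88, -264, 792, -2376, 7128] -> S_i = 88*-3^i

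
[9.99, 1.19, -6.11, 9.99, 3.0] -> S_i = Random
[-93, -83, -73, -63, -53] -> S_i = -93 + 10*i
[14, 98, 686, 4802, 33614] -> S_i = 14*7^i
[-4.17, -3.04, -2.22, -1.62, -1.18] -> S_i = -4.17*0.73^i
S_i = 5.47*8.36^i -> [5.47, 45.73, 382.3, 3196.0, 26718.52]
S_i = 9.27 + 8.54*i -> [9.27, 17.81, 26.35, 34.89, 43.43]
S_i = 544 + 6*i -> [544, 550, 556, 562, 568]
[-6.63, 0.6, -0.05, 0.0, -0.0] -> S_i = -6.63*(-0.09)^i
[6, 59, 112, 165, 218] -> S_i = 6 + 53*i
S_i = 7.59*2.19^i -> [7.59, 16.62, 36.4, 79.72, 174.59]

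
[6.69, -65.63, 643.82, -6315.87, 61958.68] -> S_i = 6.69*(-9.81)^i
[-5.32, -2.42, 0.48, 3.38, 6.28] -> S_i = -5.32 + 2.90*i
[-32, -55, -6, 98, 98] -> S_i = Random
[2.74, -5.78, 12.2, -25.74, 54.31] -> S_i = 2.74*(-2.11)^i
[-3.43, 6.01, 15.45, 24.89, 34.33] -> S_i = -3.43 + 9.44*i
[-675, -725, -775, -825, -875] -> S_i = -675 + -50*i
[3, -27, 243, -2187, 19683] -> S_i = 3*-9^i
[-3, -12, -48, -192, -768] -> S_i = -3*4^i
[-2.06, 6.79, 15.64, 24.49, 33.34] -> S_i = -2.06 + 8.85*i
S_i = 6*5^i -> [6, 30, 150, 750, 3750]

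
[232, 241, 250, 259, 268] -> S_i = 232 + 9*i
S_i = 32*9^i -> [32, 288, 2592, 23328, 209952]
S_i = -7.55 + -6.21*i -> [-7.55, -13.76, -19.97, -26.18, -32.39]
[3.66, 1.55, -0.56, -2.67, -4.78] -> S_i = 3.66 + -2.11*i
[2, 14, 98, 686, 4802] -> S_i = 2*7^i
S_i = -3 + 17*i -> [-3, 14, 31, 48, 65]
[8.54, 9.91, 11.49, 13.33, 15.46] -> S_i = 8.54*1.16^i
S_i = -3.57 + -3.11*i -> [-3.57, -6.68, -9.79, -12.9, -16.01]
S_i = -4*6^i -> [-4, -24, -144, -864, -5184]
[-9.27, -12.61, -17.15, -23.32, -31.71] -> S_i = -9.27*1.36^i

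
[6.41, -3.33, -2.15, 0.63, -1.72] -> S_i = Random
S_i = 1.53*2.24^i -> [1.53, 3.43, 7.68, 17.2, 38.52]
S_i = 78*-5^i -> [78, -390, 1950, -9750, 48750]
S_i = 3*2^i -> [3, 6, 12, 24, 48]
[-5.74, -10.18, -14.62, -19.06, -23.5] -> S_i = -5.74 + -4.44*i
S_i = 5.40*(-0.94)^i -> [5.4, -5.08, 4.77, -4.49, 4.22]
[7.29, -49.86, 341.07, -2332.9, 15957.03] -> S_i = 7.29*(-6.84)^i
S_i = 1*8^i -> [1, 8, 64, 512, 4096]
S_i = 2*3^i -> [2, 6, 18, 54, 162]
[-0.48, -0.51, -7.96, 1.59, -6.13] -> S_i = Random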